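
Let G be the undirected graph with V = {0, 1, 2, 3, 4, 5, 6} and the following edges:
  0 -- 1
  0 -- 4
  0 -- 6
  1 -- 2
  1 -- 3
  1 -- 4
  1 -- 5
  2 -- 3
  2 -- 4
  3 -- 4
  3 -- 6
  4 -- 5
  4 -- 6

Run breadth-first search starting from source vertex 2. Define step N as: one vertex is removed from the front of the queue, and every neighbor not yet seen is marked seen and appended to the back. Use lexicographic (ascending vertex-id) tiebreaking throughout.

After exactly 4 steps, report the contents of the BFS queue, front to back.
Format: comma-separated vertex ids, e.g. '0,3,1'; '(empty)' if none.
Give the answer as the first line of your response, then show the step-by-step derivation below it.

0,5,6

step 1: dequeue 2; queue=[1,3,4]; order=2
step 2: dequeue 1; queue=[3,4,0,5]; order=2,1
step 3: dequeue 3; queue=[4,0,5,6]; order=2,1,3
step 4: dequeue 4; queue=[0,5,6]; order=2,1,3,4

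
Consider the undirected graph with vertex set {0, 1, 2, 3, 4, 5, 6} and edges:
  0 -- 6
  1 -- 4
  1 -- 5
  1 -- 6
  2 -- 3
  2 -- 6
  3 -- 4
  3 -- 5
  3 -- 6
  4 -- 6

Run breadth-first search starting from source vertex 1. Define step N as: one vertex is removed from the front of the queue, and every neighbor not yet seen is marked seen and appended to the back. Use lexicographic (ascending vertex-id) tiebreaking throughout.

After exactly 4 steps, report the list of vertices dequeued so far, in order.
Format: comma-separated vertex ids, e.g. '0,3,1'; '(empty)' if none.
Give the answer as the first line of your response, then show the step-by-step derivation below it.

1,4,5,6

step 1: dequeue 1; queue=[4,5,6]; order=1
step 2: dequeue 4; queue=[5,6,3]; order=1,4
step 3: dequeue 5; queue=[6,3]; order=1,4,5
step 4: dequeue 6; queue=[3,0,2]; order=1,4,5,6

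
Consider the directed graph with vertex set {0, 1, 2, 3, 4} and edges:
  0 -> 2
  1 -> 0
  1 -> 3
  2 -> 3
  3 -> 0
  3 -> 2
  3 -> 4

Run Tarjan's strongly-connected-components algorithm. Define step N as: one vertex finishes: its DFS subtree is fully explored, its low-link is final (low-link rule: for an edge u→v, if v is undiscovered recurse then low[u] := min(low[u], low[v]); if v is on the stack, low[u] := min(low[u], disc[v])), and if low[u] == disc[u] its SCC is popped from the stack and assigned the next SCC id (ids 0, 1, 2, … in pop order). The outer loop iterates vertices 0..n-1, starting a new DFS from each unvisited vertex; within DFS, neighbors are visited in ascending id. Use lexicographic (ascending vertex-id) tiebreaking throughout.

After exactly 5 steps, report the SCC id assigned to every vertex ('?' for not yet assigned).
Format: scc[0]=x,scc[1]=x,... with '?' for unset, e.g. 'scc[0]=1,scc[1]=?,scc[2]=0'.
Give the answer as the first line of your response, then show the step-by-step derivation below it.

scc[0]=1,scc[1]=2,scc[2]=1,scc[3]=1,scc[4]=0

step 1: low=(low[0]=0,low[1]=?,low[2]=1,low[3]=0,low[4]=3); scc=(scc[0]=?,scc[1]=?,scc[2]=?,scc[3]=?,scc[4]=0)
step 2: low=(low[0]=0,low[1]=?,low[2]=1,low[3]=0,low[4]=3); scc=(scc[0]=?,scc[1]=?,scc[2]=?,scc[3]=?,scc[4]=0)
step 3: low=(low[0]=0,low[1]=?,low[2]=0,low[3]=0,low[4]=3); scc=(scc[0]=?,scc[1]=?,scc[2]=?,scc[3]=?,scc[4]=0)
step 4: low=(low[0]=0,low[1]=?,low[2]=0,low[3]=0,low[4]=3); scc=(scc[0]=1,scc[1]=?,scc[2]=1,scc[3]=1,scc[4]=0)
step 5: low=(low[0]=0,low[1]=4,low[2]=0,low[3]=0,low[4]=3); scc=(scc[0]=1,scc[1]=2,scc[2]=1,scc[3]=1,scc[4]=0)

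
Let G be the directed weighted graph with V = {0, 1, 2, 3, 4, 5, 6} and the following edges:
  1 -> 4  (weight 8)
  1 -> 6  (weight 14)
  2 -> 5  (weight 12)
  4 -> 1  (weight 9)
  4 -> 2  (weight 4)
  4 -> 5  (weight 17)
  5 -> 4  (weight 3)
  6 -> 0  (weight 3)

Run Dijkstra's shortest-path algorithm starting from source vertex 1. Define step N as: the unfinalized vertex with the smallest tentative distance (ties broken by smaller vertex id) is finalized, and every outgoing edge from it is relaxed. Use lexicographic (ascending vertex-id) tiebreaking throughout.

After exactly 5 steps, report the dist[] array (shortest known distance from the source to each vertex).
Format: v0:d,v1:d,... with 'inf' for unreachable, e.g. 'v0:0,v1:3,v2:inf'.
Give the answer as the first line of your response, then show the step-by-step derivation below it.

v0:17,v1:0,v2:12,v3:inf,v4:8,v5:24,v6:14

step 1: dist = v0:inf,v1:0,v2:inf,v3:inf,v4:8,v5:inf,v6:14
step 2: dist = v0:inf,v1:0,v2:12,v3:inf,v4:8,v5:25,v6:14
step 3: dist = v0:inf,v1:0,v2:12,v3:inf,v4:8,v5:24,v6:14
step 4: dist = v0:17,v1:0,v2:12,v3:inf,v4:8,v5:24,v6:14
step 5: dist = v0:17,v1:0,v2:12,v3:inf,v4:8,v5:24,v6:14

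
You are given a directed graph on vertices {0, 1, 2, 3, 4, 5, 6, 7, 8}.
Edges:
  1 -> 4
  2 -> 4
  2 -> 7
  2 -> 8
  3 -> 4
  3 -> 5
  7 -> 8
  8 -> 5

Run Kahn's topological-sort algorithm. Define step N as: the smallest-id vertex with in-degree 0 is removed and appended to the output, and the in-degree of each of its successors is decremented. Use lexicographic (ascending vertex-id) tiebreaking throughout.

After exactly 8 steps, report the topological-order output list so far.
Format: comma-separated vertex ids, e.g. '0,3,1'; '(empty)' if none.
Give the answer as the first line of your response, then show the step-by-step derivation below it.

0,1,2,3,4,6,7,8

step 1: output 0; order=[0]; indeg=(0,0,0,0,3,2,0,1,2)
step 2: output 1; order=[0,1]; indeg=(0,0,0,0,2,2,0,1,2)
step 3: output 2; order=[0,1,2]; indeg=(0,0,0,0,1,2,0,0,1)
step 4: output 3; order=[0,1,2,3]; indeg=(0,0,0,0,0,1,0,0,1)
step 5: output 4; order=[0,1,2,3,4]; indeg=(0,0,0,0,0,1,0,0,1)
step 6: output 6; order=[0,1,2,3,4,6]; indeg=(0,0,0,0,0,1,0,0,1)
step 7: output 7; order=[0,1,2,3,4,6,7]; indeg=(0,0,0,0,0,1,0,0,0)
step 8: output 8; order=[0,1,2,3,4,6,7,8]; indeg=(0,0,0,0,0,0,0,0,0)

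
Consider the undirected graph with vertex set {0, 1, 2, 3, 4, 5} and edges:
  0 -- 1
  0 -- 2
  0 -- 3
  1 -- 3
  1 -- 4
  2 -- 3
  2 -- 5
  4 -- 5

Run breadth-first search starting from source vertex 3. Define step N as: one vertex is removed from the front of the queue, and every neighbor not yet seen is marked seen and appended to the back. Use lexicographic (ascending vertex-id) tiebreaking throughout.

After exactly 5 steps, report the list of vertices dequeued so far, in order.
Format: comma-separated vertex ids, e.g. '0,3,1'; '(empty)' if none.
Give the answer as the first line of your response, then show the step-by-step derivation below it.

3,0,1,2,4

step 1: dequeue 3; queue=[0,1,2]; order=3
step 2: dequeue 0; queue=[1,2]; order=3,0
step 3: dequeue 1; queue=[2,4]; order=3,0,1
step 4: dequeue 2; queue=[4,5]; order=3,0,1,2
step 5: dequeue 4; queue=[5]; order=3,0,1,2,4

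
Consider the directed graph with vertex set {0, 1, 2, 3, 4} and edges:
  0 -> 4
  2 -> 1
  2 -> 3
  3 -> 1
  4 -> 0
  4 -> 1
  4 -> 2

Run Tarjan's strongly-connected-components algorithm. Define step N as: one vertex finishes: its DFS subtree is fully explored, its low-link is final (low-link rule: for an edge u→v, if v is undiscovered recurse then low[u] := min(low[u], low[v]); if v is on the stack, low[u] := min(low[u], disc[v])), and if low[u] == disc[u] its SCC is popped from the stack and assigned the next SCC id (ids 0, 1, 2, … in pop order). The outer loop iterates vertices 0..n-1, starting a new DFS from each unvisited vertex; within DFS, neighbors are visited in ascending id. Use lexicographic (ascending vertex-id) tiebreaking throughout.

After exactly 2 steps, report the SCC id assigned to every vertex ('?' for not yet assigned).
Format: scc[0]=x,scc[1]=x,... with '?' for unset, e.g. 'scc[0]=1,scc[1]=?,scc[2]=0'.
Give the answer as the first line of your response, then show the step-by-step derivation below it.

scc[0]=?,scc[1]=0,scc[2]=?,scc[3]=1,scc[4]=?

step 1: low=(low[0]=0,low[1]=2,low[2]=?,low[3]=?,low[4]=0); scc=(scc[0]=?,scc[1]=0,scc[2]=?,scc[3]=?,scc[4]=?)
step 2: low=(low[0]=0,low[1]=2,low[2]=3,low[3]=4,low[4]=0); scc=(scc[0]=?,scc[1]=0,scc[2]=?,scc[3]=1,scc[4]=?)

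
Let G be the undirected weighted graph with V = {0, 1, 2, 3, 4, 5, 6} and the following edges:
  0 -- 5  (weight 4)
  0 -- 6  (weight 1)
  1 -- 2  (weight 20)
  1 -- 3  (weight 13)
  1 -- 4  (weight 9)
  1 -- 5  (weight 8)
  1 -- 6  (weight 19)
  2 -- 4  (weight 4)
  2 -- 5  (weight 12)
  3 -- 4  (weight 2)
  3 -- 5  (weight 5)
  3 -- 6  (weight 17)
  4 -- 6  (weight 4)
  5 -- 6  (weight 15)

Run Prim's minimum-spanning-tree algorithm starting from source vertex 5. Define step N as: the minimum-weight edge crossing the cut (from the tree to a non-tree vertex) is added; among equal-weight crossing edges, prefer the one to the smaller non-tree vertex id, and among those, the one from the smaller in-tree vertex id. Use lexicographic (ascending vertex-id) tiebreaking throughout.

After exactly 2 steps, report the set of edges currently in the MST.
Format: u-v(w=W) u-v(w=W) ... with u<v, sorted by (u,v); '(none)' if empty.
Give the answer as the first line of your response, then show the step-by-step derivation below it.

0-5(w=4) 0-6(w=1)

step 1: add edge 0-5 (w=4); MST = {0-5(w=4)}
step 2: add edge 0-6 (w=1); MST = {0-5(w=4) 0-6(w=1)}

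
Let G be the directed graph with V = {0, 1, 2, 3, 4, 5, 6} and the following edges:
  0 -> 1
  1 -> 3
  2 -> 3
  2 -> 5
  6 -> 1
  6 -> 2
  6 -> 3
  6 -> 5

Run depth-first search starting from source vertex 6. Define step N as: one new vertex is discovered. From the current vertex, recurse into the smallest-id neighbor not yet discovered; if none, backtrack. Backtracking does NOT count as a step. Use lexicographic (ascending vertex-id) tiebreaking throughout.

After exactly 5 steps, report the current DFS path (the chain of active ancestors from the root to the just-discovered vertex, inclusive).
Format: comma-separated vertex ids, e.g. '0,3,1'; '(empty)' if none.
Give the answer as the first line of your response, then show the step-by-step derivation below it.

6,2,5

step 1: discover 6; path=6; order=6
step 2: discover 1; path=6>1; order=6,1
step 3: discover 3; path=6>1>3; order=6,1,3
step 4: discover 2; path=6>2; order=6,1,3,2
step 5: discover 5; path=6>2>5; order=6,1,3,2,5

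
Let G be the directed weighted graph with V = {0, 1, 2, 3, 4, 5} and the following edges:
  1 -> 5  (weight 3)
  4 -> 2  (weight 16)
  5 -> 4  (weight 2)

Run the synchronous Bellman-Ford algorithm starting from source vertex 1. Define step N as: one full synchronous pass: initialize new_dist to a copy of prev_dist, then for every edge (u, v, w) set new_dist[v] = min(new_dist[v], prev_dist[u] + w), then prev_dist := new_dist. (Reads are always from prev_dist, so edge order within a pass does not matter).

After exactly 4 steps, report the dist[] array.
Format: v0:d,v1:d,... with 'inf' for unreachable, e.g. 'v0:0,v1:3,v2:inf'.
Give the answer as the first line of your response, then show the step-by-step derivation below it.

v0:inf,v1:0,v2:21,v3:inf,v4:5,v5:3

step 1: dist = v0:inf,v1:0,v2:inf,v3:inf,v4:inf,v5:3
step 2: dist = v0:inf,v1:0,v2:inf,v3:inf,v4:5,v5:3
step 3: dist = v0:inf,v1:0,v2:21,v3:inf,v4:5,v5:3
step 4: dist = v0:inf,v1:0,v2:21,v3:inf,v4:5,v5:3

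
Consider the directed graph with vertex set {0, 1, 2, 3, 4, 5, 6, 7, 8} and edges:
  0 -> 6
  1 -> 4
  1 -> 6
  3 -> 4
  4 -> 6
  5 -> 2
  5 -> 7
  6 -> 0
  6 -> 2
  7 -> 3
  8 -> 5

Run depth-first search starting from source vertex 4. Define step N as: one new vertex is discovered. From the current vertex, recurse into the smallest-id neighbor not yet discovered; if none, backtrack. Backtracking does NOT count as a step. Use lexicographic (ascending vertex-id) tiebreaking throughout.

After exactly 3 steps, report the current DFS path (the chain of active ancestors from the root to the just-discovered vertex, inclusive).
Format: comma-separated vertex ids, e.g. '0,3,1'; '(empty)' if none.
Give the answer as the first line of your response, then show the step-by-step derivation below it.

4,6,0

step 1: discover 4; path=4; order=4
step 2: discover 6; path=4>6; order=4,6
step 3: discover 0; path=4>6>0; order=4,6,0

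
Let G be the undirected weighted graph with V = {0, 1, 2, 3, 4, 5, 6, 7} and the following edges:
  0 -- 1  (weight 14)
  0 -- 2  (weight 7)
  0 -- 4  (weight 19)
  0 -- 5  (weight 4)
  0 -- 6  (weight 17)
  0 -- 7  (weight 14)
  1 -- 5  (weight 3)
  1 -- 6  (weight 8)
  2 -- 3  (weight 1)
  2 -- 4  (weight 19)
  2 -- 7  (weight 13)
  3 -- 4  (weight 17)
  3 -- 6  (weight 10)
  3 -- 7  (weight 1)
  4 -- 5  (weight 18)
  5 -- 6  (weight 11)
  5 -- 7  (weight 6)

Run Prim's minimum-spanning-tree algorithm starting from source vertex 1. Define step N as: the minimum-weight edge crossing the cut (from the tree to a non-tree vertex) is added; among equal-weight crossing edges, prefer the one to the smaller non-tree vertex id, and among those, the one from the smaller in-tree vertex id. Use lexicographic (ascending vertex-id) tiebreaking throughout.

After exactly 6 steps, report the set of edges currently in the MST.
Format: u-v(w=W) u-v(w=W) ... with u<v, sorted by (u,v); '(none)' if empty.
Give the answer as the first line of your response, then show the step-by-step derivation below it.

0-5(w=4) 1-5(w=3) 1-6(w=8) 2-3(w=1) 3-7(w=1) 5-7(w=6)

step 1: add edge 1-5 (w=3); MST = {1-5(w=3)}
step 2: add edge 0-5 (w=4); MST = {0-5(w=4) 1-5(w=3)}
step 3: add edge 5-7 (w=6); MST = {0-5(w=4) 1-5(w=3) 5-7(w=6)}
step 4: add edge 3-7 (w=1); MST = {0-5(w=4) 1-5(w=3) 3-7(w=1) 5-7(w=6)}
step 5: add edge 2-3 (w=1); MST = {0-5(w=4) 1-5(w=3) 2-3(w=1) 3-7(w=1) 5-7(w=6)}
step 6: add edge 1-6 (w=8); MST = {0-5(w=4) 1-5(w=3) 1-6(w=8) 2-3(w=1) 3-7(w=1) 5-7(w=6)}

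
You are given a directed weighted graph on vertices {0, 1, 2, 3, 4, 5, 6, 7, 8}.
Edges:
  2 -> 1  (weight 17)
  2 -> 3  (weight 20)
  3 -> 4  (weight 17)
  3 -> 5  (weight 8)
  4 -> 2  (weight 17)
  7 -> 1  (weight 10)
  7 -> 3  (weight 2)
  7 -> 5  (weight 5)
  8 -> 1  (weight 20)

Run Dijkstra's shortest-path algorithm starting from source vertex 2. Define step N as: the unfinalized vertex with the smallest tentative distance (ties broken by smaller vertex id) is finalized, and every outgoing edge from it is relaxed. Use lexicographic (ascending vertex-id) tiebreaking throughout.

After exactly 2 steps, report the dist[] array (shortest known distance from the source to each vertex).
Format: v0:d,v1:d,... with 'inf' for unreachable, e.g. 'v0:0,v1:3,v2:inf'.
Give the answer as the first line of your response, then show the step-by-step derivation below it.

v0:inf,v1:17,v2:0,v3:20,v4:inf,v5:inf,v6:inf,v7:inf,v8:inf

step 1: dist = v0:inf,v1:17,v2:0,v3:20,v4:inf,v5:inf,v6:inf,v7:inf,v8:inf
step 2: dist = v0:inf,v1:17,v2:0,v3:20,v4:inf,v5:inf,v6:inf,v7:inf,v8:inf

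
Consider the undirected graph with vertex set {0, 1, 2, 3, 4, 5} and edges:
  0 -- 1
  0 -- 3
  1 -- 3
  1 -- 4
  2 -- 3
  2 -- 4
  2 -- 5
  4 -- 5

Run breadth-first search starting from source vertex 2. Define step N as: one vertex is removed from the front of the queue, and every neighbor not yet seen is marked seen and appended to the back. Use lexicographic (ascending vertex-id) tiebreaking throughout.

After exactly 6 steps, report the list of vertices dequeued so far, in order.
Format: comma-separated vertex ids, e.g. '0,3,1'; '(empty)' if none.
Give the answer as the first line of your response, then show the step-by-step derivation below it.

2,3,4,5,0,1

step 1: dequeue 2; queue=[3,4,5]; order=2
step 2: dequeue 3; queue=[4,5,0,1]; order=2,3
step 3: dequeue 4; queue=[5,0,1]; order=2,3,4
step 4: dequeue 5; queue=[0,1]; order=2,3,4,5
step 5: dequeue 0; queue=[1]; order=2,3,4,5,0
step 6: dequeue 1; queue=[(empty)]; order=2,3,4,5,0,1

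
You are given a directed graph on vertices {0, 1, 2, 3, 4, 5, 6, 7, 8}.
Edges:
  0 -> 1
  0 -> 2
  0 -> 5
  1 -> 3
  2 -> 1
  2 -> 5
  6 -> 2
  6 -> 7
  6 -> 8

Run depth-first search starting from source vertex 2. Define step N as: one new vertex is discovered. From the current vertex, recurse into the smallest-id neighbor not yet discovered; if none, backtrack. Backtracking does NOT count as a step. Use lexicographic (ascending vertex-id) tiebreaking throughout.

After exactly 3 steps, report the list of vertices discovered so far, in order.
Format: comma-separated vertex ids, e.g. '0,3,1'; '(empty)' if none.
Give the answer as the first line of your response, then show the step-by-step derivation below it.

2,1,3

step 1: discover 2; path=2; order=2
step 2: discover 1; path=2>1; order=2,1
step 3: discover 3; path=2>1>3; order=2,1,3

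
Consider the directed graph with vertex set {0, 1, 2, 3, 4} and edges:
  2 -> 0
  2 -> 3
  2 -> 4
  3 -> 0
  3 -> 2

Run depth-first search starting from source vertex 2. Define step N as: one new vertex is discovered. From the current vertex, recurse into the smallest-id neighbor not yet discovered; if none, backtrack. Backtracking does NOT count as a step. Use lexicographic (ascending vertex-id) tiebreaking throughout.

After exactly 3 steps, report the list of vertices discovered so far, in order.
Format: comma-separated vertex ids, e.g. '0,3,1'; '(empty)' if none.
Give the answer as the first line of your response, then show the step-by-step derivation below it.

2,0,3

step 1: discover 2; path=2; order=2
step 2: discover 0; path=2>0; order=2,0
step 3: discover 3; path=2>3; order=2,0,3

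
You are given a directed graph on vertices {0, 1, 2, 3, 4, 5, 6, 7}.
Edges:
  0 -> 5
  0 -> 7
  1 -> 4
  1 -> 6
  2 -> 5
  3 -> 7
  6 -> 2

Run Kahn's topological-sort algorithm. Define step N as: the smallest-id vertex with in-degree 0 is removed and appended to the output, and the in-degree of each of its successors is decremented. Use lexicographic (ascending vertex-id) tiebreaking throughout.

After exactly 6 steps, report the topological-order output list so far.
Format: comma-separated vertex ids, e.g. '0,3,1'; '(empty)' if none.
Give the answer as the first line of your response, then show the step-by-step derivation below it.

0,1,3,4,6,2

step 1: output 0; order=[0]; indeg=(0,0,1,0,1,1,1,1)
step 2: output 1; order=[0,1]; indeg=(0,0,1,0,0,1,0,1)
step 3: output 3; order=[0,1,3]; indeg=(0,0,1,0,0,1,0,0)
step 4: output 4; order=[0,1,3,4]; indeg=(0,0,1,0,0,1,0,0)
step 5: output 6; order=[0,1,3,4,6]; indeg=(0,0,0,0,0,1,0,0)
step 6: output 2; order=[0,1,3,4,6,2]; indeg=(0,0,0,0,0,0,0,0)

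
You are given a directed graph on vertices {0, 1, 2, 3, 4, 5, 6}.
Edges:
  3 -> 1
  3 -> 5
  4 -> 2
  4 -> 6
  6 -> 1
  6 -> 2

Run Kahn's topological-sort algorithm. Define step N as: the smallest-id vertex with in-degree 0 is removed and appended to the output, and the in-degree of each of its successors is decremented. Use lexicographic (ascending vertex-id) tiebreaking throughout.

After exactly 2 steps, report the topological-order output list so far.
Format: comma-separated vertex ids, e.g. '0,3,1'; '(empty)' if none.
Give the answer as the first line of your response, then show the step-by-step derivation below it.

0,3

step 1: output 0; order=[0]; indeg=(0,2,2,0,0,1,1)
step 2: output 3; order=[0,3]; indeg=(0,1,2,0,0,0,1)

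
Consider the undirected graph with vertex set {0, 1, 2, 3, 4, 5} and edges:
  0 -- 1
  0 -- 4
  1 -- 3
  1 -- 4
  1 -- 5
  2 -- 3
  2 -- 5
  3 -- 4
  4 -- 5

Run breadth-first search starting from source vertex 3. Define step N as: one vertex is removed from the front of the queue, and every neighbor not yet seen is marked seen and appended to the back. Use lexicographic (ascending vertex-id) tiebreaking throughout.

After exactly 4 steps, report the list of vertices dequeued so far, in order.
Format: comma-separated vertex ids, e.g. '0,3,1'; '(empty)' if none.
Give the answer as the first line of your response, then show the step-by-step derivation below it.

3,1,2,4

step 1: dequeue 3; queue=[1,2,4]; order=3
step 2: dequeue 1; queue=[2,4,0,5]; order=3,1
step 3: dequeue 2; queue=[4,0,5]; order=3,1,2
step 4: dequeue 4; queue=[0,5]; order=3,1,2,4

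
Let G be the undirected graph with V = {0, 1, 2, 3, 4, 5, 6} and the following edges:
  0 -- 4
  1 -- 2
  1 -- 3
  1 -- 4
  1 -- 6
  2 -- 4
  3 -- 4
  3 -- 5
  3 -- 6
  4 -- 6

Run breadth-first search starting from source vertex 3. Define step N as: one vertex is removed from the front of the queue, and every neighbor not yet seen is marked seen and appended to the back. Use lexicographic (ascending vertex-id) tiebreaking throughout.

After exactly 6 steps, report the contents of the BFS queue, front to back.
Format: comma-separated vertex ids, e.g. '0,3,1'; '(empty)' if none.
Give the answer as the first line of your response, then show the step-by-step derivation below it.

0

step 1: dequeue 3; queue=[1,4,5,6]; order=3
step 2: dequeue 1; queue=[4,5,6,2]; order=3,1
step 3: dequeue 4; queue=[5,6,2,0]; order=3,1,4
step 4: dequeue 5; queue=[6,2,0]; order=3,1,4,5
step 5: dequeue 6; queue=[2,0]; order=3,1,4,5,6
step 6: dequeue 2; queue=[0]; order=3,1,4,5,6,2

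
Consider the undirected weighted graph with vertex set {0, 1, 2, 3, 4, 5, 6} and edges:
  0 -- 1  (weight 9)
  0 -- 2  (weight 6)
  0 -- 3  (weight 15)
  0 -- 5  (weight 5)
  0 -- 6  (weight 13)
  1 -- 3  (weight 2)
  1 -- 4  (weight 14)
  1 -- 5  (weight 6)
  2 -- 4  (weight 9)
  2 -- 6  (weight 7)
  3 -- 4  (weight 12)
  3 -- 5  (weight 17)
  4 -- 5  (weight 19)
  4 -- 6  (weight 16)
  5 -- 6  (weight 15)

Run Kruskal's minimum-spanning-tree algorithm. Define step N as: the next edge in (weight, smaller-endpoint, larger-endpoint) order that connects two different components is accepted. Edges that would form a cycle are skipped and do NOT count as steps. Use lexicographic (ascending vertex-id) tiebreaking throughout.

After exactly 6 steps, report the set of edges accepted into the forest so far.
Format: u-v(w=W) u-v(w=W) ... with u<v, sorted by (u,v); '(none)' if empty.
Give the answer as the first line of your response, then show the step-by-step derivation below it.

0-2(w=6) 0-5(w=5) 1-3(w=2) 1-5(w=6) 2-4(w=9) 2-6(w=7)

step 1: add edge 1-3 (w=2); MST = {1-3(w=2)}
step 2: add edge 0-5 (w=5); MST = {0-5(w=5) 1-3(w=2)}
step 3: add edge 0-2 (w=6); MST = {0-2(w=6) 0-5(w=5) 1-3(w=2)}
step 4: add edge 1-5 (w=6); MST = {0-2(w=6) 0-5(w=5) 1-3(w=2) 1-5(w=6)}
step 5: add edge 2-6 (w=7); MST = {0-2(w=6) 0-5(w=5) 1-3(w=2) 1-5(w=6) 2-6(w=7)}
step 6: add edge 2-4 (w=9); MST = {0-2(w=6) 0-5(w=5) 1-3(w=2) 1-5(w=6) 2-4(w=9) 2-6(w=7)}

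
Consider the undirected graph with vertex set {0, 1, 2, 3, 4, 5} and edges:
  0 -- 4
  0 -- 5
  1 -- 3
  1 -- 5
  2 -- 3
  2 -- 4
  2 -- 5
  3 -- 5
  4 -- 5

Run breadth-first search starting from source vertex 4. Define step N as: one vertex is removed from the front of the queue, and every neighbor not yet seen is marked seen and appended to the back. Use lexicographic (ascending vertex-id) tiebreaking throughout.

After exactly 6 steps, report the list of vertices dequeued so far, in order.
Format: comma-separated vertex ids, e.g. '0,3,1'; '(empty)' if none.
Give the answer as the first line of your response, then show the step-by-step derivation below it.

4,0,2,5,3,1

step 1: dequeue 4; queue=[0,2,5]; order=4
step 2: dequeue 0; queue=[2,5]; order=4,0
step 3: dequeue 2; queue=[5,3]; order=4,0,2
step 4: dequeue 5; queue=[3,1]; order=4,0,2,5
step 5: dequeue 3; queue=[1]; order=4,0,2,5,3
step 6: dequeue 1; queue=[(empty)]; order=4,0,2,5,3,1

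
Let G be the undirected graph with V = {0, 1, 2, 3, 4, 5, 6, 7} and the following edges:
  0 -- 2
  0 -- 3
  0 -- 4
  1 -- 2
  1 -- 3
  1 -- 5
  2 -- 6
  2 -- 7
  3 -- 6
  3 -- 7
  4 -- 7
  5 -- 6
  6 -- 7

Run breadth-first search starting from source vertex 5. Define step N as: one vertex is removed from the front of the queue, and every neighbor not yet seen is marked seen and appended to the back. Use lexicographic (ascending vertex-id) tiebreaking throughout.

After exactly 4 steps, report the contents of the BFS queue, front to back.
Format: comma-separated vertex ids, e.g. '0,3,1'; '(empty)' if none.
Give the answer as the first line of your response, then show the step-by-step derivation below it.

3,7,0

step 1: dequeue 5; queue=[1,6]; order=5
step 2: dequeue 1; queue=[6,2,3]; order=5,1
step 3: dequeue 6; queue=[2,3,7]; order=5,1,6
step 4: dequeue 2; queue=[3,7,0]; order=5,1,6,2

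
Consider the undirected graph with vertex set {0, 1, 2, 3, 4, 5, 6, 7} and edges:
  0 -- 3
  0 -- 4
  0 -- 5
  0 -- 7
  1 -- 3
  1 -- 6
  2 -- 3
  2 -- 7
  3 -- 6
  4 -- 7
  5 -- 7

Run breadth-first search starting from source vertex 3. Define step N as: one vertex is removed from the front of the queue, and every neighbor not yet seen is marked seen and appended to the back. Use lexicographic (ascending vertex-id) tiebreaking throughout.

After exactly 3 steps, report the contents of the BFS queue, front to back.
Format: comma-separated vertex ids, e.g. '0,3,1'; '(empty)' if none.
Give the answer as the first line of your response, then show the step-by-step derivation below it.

2,6,4,5,7

step 1: dequeue 3; queue=[0,1,2,6]; order=3
step 2: dequeue 0; queue=[1,2,6,4,5,7]; order=3,0
step 3: dequeue 1; queue=[2,6,4,5,7]; order=3,0,1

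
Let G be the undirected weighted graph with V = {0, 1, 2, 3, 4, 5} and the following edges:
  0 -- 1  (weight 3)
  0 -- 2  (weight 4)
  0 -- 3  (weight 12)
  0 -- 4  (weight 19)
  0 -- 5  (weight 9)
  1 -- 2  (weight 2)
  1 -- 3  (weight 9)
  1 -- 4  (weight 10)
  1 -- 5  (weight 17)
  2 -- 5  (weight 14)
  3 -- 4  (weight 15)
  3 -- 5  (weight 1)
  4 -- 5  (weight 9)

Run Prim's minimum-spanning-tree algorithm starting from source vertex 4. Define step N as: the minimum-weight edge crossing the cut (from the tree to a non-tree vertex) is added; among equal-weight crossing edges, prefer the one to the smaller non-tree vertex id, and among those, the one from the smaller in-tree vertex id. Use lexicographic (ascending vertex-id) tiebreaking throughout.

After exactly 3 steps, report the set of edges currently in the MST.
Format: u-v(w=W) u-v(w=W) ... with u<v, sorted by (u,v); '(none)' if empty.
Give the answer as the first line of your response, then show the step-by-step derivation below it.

0-5(w=9) 3-5(w=1) 4-5(w=9)

step 1: add edge 4-5 (w=9); MST = {4-5(w=9)}
step 2: add edge 3-5 (w=1); MST = {3-5(w=1) 4-5(w=9)}
step 3: add edge 0-5 (w=9); MST = {0-5(w=9) 3-5(w=1) 4-5(w=9)}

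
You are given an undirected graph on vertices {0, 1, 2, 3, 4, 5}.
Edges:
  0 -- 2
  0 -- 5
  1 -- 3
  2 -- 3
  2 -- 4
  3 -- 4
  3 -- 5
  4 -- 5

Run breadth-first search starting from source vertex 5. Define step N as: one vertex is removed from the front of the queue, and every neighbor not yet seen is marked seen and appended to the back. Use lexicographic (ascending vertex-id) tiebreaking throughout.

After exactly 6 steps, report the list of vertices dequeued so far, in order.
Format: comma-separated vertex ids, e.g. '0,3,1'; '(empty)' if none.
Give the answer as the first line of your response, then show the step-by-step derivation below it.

5,0,3,4,2,1

step 1: dequeue 5; queue=[0,3,4]; order=5
step 2: dequeue 0; queue=[3,4,2]; order=5,0
step 3: dequeue 3; queue=[4,2,1]; order=5,0,3
step 4: dequeue 4; queue=[2,1]; order=5,0,3,4
step 5: dequeue 2; queue=[1]; order=5,0,3,4,2
step 6: dequeue 1; queue=[(empty)]; order=5,0,3,4,2,1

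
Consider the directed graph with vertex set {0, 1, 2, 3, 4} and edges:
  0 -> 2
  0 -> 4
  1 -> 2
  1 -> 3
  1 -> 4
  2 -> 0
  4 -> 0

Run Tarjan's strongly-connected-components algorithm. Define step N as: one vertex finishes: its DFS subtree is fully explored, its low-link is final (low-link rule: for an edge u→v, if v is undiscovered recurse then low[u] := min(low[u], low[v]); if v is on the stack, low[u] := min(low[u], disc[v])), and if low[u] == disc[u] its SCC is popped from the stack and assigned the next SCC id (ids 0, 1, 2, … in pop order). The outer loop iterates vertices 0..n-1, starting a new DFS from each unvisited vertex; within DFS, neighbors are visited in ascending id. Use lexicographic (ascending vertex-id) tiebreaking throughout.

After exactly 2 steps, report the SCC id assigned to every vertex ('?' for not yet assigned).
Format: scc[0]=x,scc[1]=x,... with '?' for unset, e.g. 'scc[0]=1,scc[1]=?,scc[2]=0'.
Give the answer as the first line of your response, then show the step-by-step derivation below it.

scc[0]=?,scc[1]=?,scc[2]=?,scc[3]=?,scc[4]=?

step 1: low=(low[0]=0,low[1]=?,low[2]=0,low[3]=?,low[4]=?); scc=(scc[0]=?,scc[1]=?,scc[2]=?,scc[3]=?,scc[4]=?)
step 2: low=(low[0]=0,low[1]=?,low[2]=0,low[3]=?,low[4]=0); scc=(scc[0]=?,scc[1]=?,scc[2]=?,scc[3]=?,scc[4]=?)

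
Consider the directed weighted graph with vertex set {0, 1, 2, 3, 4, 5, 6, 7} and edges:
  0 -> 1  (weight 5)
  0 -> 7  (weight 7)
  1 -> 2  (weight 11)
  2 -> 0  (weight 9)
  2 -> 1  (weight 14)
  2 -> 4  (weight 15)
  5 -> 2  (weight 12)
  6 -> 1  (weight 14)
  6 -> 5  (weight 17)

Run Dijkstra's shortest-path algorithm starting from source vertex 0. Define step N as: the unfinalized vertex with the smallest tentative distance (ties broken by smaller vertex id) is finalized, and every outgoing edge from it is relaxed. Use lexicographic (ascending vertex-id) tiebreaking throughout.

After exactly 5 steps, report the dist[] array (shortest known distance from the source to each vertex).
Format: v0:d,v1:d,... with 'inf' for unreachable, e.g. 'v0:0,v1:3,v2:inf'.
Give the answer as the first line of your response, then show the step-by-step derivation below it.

v0:0,v1:5,v2:16,v3:inf,v4:31,v5:inf,v6:inf,v7:7

step 1: dist = v0:0,v1:5,v2:inf,v3:inf,v4:inf,v5:inf,v6:inf,v7:7
step 2: dist = v0:0,v1:5,v2:16,v3:inf,v4:inf,v5:inf,v6:inf,v7:7
step 3: dist = v0:0,v1:5,v2:16,v3:inf,v4:inf,v5:inf,v6:inf,v7:7
step 4: dist = v0:0,v1:5,v2:16,v3:inf,v4:31,v5:inf,v6:inf,v7:7
step 5: dist = v0:0,v1:5,v2:16,v3:inf,v4:31,v5:inf,v6:inf,v7:7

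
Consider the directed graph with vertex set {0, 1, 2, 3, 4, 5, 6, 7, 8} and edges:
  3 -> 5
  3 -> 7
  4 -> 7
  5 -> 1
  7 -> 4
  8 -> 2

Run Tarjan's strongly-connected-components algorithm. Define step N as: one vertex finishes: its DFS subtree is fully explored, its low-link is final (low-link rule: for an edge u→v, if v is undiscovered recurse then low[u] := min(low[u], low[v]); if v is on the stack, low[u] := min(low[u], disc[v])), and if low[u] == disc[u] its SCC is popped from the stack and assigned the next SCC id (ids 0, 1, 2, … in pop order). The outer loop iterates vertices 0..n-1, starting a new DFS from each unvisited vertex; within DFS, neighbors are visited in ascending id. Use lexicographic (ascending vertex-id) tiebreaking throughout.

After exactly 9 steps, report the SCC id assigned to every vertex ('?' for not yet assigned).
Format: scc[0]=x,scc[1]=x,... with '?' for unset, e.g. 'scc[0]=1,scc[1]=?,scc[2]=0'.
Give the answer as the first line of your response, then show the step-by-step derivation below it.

scc[0]=0,scc[1]=1,scc[2]=2,scc[3]=5,scc[4]=4,scc[5]=3,scc[6]=6,scc[7]=4,scc[8]=7

step 1: low=(low[0]=0,low[1]=?,low[2]=?,low[3]=?,low[4]=?,low[5]=?,low[6]=?,low[7]=?,low[8]=?); scc=(scc[0]=0,scc[1]=?,scc[2]=?,scc[3]=?,scc[4]=?,scc[5]=?,scc[6]=?,scc[7]=?,scc[8]=?)
step 2: low=(low[0]=0,low[1]=1,low[2]=?,low[3]=?,low[4]=?,low[5]=?,low[6]=?,low[7]=?,low[8]=?); scc=(scc[0]=0,scc[1]=1,scc[2]=?,scc[3]=?,scc[4]=?,scc[5]=?,scc[6]=?,scc[7]=?,scc[8]=?)
step 3: low=(low[0]=0,low[1]=1,low[2]=2,low[3]=?,low[4]=?,low[5]=?,low[6]=?,low[7]=?,low[8]=?); scc=(scc[0]=0,scc[1]=1,scc[2]=2,scc[3]=?,scc[4]=?,scc[5]=?,scc[6]=?,scc[7]=?,scc[8]=?)
step 4: low=(low[0]=0,low[1]=1,low[2]=2,low[3]=3,low[4]=?,low[5]=4,low[6]=?,low[7]=?,low[8]=?); scc=(scc[0]=0,scc[1]=1,scc[2]=2,scc[3]=?,scc[4]=?,scc[5]=3,scc[6]=?,scc[7]=?,scc[8]=?)
step 5: low=(low[0]=0,low[1]=1,low[2]=2,low[3]=3,low[4]=5,low[5]=4,low[6]=?,low[7]=5,low[8]=?); scc=(scc[0]=0,scc[1]=1,scc[2]=2,scc[3]=?,scc[4]=?,scc[5]=3,scc[6]=?,scc[7]=?,scc[8]=?)
step 6: low=(low[0]=0,low[1]=1,low[2]=2,low[3]=3,low[4]=5,low[5]=4,low[6]=?,low[7]=5,low[8]=?); scc=(scc[0]=0,scc[1]=1,scc[2]=2,scc[3]=?,scc[4]=4,scc[5]=3,scc[6]=?,scc[7]=4,scc[8]=?)
step 7: low=(low[0]=0,low[1]=1,low[2]=2,low[3]=3,low[4]=5,low[5]=4,low[6]=?,low[7]=5,low[8]=?); scc=(scc[0]=0,scc[1]=1,scc[2]=2,scc[3]=5,scc[4]=4,scc[5]=3,scc[6]=?,scc[7]=4,scc[8]=?)
step 8: low=(low[0]=0,low[1]=1,low[2]=2,low[3]=3,low[4]=5,low[5]=4,low[6]=7,low[7]=5,low[8]=?); scc=(scc[0]=0,scc[1]=1,scc[2]=2,scc[3]=5,scc[4]=4,scc[5]=3,scc[6]=6,scc[7]=4,scc[8]=?)
step 9: low=(low[0]=0,low[1]=1,low[2]=2,low[3]=3,low[4]=5,low[5]=4,low[6]=7,low[7]=5,low[8]=8); scc=(scc[0]=0,scc[1]=1,scc[2]=2,scc[3]=5,scc[4]=4,scc[5]=3,scc[6]=6,scc[7]=4,scc[8]=7)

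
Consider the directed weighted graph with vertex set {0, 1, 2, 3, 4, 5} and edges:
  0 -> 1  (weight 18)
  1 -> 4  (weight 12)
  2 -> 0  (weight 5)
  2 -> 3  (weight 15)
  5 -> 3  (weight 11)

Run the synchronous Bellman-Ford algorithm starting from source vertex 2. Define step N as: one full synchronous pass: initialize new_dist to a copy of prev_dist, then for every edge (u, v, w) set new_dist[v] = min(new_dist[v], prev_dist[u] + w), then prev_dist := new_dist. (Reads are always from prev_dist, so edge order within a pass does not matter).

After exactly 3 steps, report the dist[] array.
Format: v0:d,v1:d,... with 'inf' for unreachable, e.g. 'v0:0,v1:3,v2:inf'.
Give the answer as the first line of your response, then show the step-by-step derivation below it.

v0:5,v1:23,v2:0,v3:15,v4:35,v5:inf

step 1: dist = v0:5,v1:inf,v2:0,v3:15,v4:inf,v5:inf
step 2: dist = v0:5,v1:23,v2:0,v3:15,v4:inf,v5:inf
step 3: dist = v0:5,v1:23,v2:0,v3:15,v4:35,v5:inf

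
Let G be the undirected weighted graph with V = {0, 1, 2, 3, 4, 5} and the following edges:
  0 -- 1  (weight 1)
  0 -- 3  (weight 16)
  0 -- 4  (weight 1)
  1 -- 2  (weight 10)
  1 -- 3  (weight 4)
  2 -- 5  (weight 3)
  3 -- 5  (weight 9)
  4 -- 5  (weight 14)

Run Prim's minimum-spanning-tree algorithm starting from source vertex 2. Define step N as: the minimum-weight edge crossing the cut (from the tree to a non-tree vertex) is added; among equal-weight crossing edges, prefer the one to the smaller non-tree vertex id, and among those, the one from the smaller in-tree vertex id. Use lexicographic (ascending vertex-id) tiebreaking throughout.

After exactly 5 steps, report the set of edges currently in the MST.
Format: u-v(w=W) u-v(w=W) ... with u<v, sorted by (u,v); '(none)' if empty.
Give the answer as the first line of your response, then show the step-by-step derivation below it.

0-1(w=1) 0-4(w=1) 1-3(w=4) 2-5(w=3) 3-5(w=9)

step 1: add edge 2-5 (w=3); MST = {2-5(w=3)}
step 2: add edge 3-5 (w=9); MST = {2-5(w=3) 3-5(w=9)}
step 3: add edge 1-3 (w=4); MST = {1-3(w=4) 2-5(w=3) 3-5(w=9)}
step 4: add edge 0-1 (w=1); MST = {0-1(w=1) 1-3(w=4) 2-5(w=3) 3-5(w=9)}
step 5: add edge 0-4 (w=1); MST = {0-1(w=1) 0-4(w=1) 1-3(w=4) 2-5(w=3) 3-5(w=9)}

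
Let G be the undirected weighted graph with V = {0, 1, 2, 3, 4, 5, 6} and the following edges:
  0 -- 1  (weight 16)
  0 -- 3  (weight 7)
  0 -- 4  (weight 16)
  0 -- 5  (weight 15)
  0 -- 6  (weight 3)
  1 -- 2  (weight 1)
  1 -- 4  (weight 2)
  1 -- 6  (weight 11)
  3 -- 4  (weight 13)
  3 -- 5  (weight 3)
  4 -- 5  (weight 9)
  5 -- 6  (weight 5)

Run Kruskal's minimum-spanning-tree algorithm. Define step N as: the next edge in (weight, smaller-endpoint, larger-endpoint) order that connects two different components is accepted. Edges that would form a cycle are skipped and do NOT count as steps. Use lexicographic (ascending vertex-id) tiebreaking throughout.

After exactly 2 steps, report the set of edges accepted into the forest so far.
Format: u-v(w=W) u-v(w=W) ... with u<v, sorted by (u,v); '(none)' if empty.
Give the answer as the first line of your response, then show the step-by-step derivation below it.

1-2(w=1) 1-4(w=2)

step 1: add edge 1-2 (w=1); MST = {1-2(w=1)}
step 2: add edge 1-4 (w=2); MST = {1-2(w=1) 1-4(w=2)}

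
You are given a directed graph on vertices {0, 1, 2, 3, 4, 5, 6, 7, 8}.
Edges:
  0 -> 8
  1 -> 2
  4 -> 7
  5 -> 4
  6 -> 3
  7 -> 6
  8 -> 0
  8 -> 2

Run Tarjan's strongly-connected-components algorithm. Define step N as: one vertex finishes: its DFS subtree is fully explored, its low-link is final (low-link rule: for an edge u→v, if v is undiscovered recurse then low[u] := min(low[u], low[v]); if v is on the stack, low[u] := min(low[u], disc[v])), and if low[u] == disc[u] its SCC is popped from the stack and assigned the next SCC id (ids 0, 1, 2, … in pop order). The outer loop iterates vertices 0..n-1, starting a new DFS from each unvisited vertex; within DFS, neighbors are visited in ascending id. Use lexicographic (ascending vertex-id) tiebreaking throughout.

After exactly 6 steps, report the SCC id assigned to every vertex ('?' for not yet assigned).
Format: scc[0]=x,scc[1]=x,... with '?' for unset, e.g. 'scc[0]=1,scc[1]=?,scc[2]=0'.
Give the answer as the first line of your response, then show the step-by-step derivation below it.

scc[0]=1,scc[1]=2,scc[2]=0,scc[3]=3,scc[4]=?,scc[5]=?,scc[6]=4,scc[7]=?,scc[8]=1

step 1: low=(low[0]=0,low[1]=?,low[2]=2,low[3]=?,low[4]=?,low[5]=?,low[6]=?,low[7]=?,low[8]=0); scc=(scc[0]=?,scc[1]=?,scc[2]=0,scc[3]=?,scc[4]=?,scc[5]=?,scc[6]=?,scc[7]=?,scc[8]=?)
step 2: low=(low[0]=0,low[1]=?,low[2]=2,low[3]=?,low[4]=?,low[5]=?,low[6]=?,low[7]=?,low[8]=0); scc=(scc[0]=?,scc[1]=?,scc[2]=0,scc[3]=?,scc[4]=?,scc[5]=?,scc[6]=?,scc[7]=?,scc[8]=?)
step 3: low=(low[0]=0,low[1]=?,low[2]=2,low[3]=?,low[4]=?,low[5]=?,low[6]=?,low[7]=?,low[8]=0); scc=(scc[0]=1,scc[1]=?,scc[2]=0,scc[3]=?,scc[4]=?,scc[5]=?,scc[6]=?,scc[7]=?,scc[8]=1)
step 4: low=(low[0]=0,low[1]=3,low[2]=2,low[3]=?,low[4]=?,low[5]=?,low[6]=?,low[7]=?,low[8]=0); scc=(scc[0]=1,scc[1]=2,scc[2]=0,scc[3]=?,scc[4]=?,scc[5]=?,scc[6]=?,scc[7]=?,scc[8]=1)
step 5: low=(low[0]=0,low[1]=3,low[2]=2,low[3]=4,low[4]=?,low[5]=?,low[6]=?,low[7]=?,low[8]=0); scc=(scc[0]=1,scc[1]=2,scc[2]=0,scc[3]=3,scc[4]=?,scc[5]=?,scc[6]=?,scc[7]=?,scc[8]=1)
step 6: low=(low[0]=0,low[1]=3,low[2]=2,low[3]=4,low[4]=5,low[5]=?,low[6]=7,low[7]=6,low[8]=0); scc=(scc[0]=1,scc[1]=2,scc[2]=0,scc[3]=3,scc[4]=?,scc[5]=?,scc[6]=4,scc[7]=?,scc[8]=1)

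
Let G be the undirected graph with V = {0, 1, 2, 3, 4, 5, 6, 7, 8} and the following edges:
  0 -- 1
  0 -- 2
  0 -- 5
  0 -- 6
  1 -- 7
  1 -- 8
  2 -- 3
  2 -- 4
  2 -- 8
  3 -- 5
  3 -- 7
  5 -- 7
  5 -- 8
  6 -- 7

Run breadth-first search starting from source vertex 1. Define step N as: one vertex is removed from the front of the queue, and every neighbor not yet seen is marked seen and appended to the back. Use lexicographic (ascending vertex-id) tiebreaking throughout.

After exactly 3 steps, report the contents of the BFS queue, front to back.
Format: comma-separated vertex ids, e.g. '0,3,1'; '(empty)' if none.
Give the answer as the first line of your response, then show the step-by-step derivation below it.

8,2,5,6,3

step 1: dequeue 1; queue=[0,7,8]; order=1
step 2: dequeue 0; queue=[7,8,2,5,6]; order=1,0
step 3: dequeue 7; queue=[8,2,5,6,3]; order=1,0,7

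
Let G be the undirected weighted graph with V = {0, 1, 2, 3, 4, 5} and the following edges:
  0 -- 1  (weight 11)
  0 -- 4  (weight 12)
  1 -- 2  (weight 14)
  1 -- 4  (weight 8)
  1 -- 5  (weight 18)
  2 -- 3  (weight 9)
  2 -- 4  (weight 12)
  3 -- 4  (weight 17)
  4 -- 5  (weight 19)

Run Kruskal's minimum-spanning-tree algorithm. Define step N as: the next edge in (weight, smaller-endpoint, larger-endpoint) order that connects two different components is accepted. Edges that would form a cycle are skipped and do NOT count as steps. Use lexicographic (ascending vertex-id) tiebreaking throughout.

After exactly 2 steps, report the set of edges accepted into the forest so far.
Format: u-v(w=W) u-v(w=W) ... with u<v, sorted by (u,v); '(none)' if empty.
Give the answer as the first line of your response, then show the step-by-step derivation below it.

1-4(w=8) 2-3(w=9)

step 1: add edge 1-4 (w=8); MST = {1-4(w=8)}
step 2: add edge 2-3 (w=9); MST = {1-4(w=8) 2-3(w=9)}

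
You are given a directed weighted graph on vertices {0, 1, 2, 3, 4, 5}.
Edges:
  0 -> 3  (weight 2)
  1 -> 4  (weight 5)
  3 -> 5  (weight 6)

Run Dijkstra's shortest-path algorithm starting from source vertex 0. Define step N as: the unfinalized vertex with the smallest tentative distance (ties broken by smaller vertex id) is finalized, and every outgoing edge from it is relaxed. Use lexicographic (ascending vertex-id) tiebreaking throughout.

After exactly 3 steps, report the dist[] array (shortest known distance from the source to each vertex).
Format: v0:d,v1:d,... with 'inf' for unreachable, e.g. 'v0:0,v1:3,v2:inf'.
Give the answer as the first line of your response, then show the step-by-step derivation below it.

v0:0,v1:inf,v2:inf,v3:2,v4:inf,v5:8

step 1: dist = v0:0,v1:inf,v2:inf,v3:2,v4:inf,v5:inf
step 2: dist = v0:0,v1:inf,v2:inf,v3:2,v4:inf,v5:8
step 3: dist = v0:0,v1:inf,v2:inf,v3:2,v4:inf,v5:8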